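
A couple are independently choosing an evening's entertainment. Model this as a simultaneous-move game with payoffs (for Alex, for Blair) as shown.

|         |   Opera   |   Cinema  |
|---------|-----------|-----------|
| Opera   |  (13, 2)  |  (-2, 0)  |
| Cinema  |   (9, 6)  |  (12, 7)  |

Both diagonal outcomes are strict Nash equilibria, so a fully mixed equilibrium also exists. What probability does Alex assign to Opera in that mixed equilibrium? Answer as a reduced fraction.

Alex's mix p on Opera must make Blair indifferent between Opera and Cinema.
Blair's payoff from Opera: 2p + 6(1−p). From Cinema: 0p + 7(1−p).
Set equal: 2p = 1(1−p) → p = 1/3.

1/3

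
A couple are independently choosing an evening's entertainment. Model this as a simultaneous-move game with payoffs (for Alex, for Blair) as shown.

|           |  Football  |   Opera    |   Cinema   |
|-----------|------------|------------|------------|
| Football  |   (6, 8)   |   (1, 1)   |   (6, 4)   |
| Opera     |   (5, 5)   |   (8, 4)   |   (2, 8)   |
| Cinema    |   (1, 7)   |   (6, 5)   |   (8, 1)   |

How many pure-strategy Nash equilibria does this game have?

1

Both Football: Alex gets 6 (best alternative 5); Blair gets 8 (best alternative 4). Neither deviates — NE.
Both Cinema is not a NE: Blair would switch to Football (7 > 1).
No other cell survives both best-response checks, so there is 1 pure NE.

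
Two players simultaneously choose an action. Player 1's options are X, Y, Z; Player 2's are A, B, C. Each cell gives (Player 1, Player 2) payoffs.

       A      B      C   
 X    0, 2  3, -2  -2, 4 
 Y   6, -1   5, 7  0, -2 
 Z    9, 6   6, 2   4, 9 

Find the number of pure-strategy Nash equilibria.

1

(Z, C): Player 1 gets 4 (best alternative 0); Player 2 gets 9 (best alternative 6). Neither deviates — NE.
(Y, B) is not a NE: Player 1 would switch to Z (6 > 5).
No other cell survives both best-response checks, so there is 1 pure NE.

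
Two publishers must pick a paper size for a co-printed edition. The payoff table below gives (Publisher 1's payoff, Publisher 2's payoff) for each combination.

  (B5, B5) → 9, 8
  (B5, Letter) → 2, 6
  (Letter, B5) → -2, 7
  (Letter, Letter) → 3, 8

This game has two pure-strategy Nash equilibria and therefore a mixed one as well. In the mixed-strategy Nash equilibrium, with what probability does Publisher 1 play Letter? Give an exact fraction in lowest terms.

Publisher 1's mix p on B5 must make Publisher 2 indifferent between B5 and Letter.
Publisher 2's payoff from B5: 8p + 7(1−p). From Letter: 6p + 8(1−p).
Set equal: 2p = 1(1−p) → p = 1/3.
Probability on Letter is 1 − 1/3 = 2/3.

2/3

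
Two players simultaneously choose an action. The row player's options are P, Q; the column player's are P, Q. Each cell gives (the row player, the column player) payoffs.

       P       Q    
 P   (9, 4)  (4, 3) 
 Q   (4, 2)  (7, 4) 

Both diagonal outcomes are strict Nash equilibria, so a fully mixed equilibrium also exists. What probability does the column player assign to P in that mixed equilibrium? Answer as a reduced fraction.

3/8

The column player's mix q on P must make the row player indifferent between P and Q.
The row player's payoff from P: 9q + 4(1−q). From Q: 4q + 7(1−q).
Set equal: 5q = 3(1−q) → q = 3/8.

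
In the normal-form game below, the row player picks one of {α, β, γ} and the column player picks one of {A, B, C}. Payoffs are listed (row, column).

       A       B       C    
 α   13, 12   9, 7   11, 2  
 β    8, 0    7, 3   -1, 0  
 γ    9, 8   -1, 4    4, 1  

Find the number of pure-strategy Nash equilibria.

(α, A): the row player gets 13 (best alternative 9); the column player gets 12 (best alternative 7). Neither deviates — NE.
(β, B) is not a NE: the row player would switch to α (9 > 7).
No other cell survives both best-response checks, so there is 1 pure NE.

1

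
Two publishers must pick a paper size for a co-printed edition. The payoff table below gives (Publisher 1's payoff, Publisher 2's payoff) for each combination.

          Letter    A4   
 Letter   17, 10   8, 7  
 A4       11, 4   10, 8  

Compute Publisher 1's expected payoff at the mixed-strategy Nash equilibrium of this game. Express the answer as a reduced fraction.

41/4

Publisher 2 mixes with probability q on Letter, chosen so Publisher 1 is indifferent: 17q + 8(1−q) = 11q + 10(1−q) gives q = 1/4.
Publisher 1's expected payoff (from either row, since indifferent) is 17·1/4 + 8·3/4 = 41/4.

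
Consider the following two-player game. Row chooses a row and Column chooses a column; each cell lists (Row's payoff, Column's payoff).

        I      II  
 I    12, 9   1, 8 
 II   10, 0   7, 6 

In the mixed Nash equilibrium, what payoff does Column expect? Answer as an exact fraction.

Row mixes with probability p on I, chosen so Column is indifferent: 9p + 0(1−p) = 8p + 6(1−p) gives p = 6/7.
Column's expected payoff is 9·6/7 + 0·1/7 = 54/7.

54/7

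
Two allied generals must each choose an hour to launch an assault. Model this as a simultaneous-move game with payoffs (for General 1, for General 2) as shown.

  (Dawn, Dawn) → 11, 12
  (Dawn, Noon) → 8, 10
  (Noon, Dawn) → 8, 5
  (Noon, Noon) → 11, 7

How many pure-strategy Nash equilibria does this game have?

2

Both Dawn: General 1 gets 11 (best alternative 8); General 2 gets 12 (best alternative 10). Neither deviates — NE.
Both Noon: General 1 gets 11 (best alternative 8); General 2 gets 7 (best alternative 5). Neither deviates — NE.
(Noon, Dawn) is not a NE: General 1 would switch to Dawn (11 > 8).
No other cell survives both best-response checks, so there are 2 pure NE.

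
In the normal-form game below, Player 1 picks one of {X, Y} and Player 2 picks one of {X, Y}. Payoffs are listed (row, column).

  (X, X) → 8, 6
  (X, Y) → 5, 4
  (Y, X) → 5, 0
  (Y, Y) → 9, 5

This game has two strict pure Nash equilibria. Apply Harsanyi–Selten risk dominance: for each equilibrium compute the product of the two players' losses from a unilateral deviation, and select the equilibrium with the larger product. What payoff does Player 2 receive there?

At both X: Player 1 loses 8 − 5 = 3 by deviating; Player 2 loses 6 − 4 = 2. Product = 3·2 = 6.
At both Y: Player 1 loses 9 − 5 = 4 by deviating; Player 2 loses 5 − 0 = 5. Product = 4·5 = 20.
20 > 6, so both Y is risk-dominant. Player 2's payoff there is 5.

5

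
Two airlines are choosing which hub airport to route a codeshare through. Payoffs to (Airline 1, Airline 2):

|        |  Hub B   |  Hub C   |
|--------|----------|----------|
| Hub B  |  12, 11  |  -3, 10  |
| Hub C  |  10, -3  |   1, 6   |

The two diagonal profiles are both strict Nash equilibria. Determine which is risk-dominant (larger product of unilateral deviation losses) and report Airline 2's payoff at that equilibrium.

At both Hub B: Airline 1 loses 12 − 10 = 2 by deviating; Airline 2 loses 11 − 10 = 1. Product = 2·1 = 2.
At both Hub C: Airline 1 loses 1 − (-3) = 4 by deviating; Airline 2 loses 6 − (-3) = 9. Product = 4·9 = 36.
36 > 2, so both Hub C is risk-dominant. Airline 2's payoff there is 6.

6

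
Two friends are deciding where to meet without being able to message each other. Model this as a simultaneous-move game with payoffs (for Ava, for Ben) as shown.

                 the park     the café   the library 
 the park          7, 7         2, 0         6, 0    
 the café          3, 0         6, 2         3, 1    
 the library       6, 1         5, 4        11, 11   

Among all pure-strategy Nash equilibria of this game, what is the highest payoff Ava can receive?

Both the park is a pure NE (Ava: 7 ≥ 6; Ben: 7 ≥ 0). Ava gets 7.
Both the café is a pure NE (Ava: 6 ≥ 5; Ben: 2 ≥ 1). Ava gets 6.
Both the library is a pure NE (Ava: 11 ≥ 6; Ben: 11 ≥ 4). Ava gets 11.
Every other cell has a profitable deviation for at least one player. Highest of {7, 6, 11} is 11.

11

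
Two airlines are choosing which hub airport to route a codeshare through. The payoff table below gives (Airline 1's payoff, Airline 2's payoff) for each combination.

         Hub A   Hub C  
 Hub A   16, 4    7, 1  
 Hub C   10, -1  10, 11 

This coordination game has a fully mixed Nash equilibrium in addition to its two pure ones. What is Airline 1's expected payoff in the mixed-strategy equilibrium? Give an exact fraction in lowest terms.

10

Airline 2 mixes with probability q on Hub A, chosen so Airline 1 is indifferent: 16q + 7(1−q) = 10q + 10(1−q) gives q = 1/3.
Airline 1's expected payoff (from either row, since indifferent) is 16·1/3 + 7·2/3 = 10.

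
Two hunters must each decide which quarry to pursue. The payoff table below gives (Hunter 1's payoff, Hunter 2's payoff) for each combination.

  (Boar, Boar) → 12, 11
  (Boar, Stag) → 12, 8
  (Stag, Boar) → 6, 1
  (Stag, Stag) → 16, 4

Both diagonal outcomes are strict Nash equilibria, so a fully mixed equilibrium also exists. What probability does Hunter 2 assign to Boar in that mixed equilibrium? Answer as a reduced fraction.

Hunter 2's mix q on Boar must make Hunter 1 indifferent between Boar and Stag.
Hunter 1's payoff from Boar: 12q + 12(1−q). From Stag: 6q + 16(1−q).
Set equal: 6q = 4(1−q) → q = 4/10 = 2/5.

2/5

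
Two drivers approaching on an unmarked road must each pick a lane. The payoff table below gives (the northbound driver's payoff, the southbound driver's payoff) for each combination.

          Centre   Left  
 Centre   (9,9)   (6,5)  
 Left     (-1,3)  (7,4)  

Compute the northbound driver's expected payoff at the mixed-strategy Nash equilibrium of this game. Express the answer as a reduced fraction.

69/11

The southbound driver mixes with probability q on Centre, chosen so the northbound driver is indifferent: 9q + 6(1−q) = (-1)q + 7(1−q) gives q = 1/11.
The northbound driver's expected payoff (from either row, since indifferent) is 9·1/11 + 6·10/11 = 69/11.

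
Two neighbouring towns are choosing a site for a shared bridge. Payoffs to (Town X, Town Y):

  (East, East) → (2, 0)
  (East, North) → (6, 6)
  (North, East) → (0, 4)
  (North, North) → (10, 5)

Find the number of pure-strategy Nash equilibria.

Both North: Town X gets 10 (best alternative 6); Town Y gets 5 (best alternative 4). Neither deviates — NE.
Both East is not a NE: Town Y would switch to North (6 > 0).
No other cell survives both best-response checks, so there is 1 pure NE.

1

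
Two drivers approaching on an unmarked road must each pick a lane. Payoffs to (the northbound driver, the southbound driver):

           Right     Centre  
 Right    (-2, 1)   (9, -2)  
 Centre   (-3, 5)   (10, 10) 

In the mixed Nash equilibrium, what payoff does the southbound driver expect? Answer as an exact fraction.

5/2

The northbound driver mixes with probability p on Right, chosen so the southbound driver is indifferent: 1p + 5(1−p) = (-2)p + 10(1−p) gives p = 5/8.
The southbound driver's expected payoff is 1·5/8 + 5·3/8 = 5/2.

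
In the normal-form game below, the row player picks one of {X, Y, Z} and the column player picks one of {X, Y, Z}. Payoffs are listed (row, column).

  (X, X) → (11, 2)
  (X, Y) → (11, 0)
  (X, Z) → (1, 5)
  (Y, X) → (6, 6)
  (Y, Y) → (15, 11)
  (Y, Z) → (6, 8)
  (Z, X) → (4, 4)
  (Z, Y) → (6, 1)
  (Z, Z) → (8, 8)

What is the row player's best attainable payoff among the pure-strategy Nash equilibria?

Both Y is a pure NE (the row player: 15 ≥ 11; the column player: 11 ≥ 8). The row player gets 15.
Both Z is a pure NE (the row player: 8 ≥ 6; the column player: 8 ≥ 4). The row player gets 8.
Every other cell has a profitable deviation for at least one player. Highest of {15, 8} is 15.

15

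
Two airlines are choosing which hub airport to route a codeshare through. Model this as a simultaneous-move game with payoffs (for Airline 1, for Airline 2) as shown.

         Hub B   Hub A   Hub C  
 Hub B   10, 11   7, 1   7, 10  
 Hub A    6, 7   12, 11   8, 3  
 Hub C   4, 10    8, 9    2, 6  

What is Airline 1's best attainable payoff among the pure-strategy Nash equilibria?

12

Both Hub B is a pure NE (Airline 1: 10 ≥ 6; Airline 2: 11 ≥ 10). Airline 1 gets 10.
Both Hub A is a pure NE (Airline 1: 12 ≥ 8; Airline 2: 11 ≥ 7). Airline 1 gets 12.
Every other cell has a profitable deviation for at least one player. Highest of {10, 12} is 12.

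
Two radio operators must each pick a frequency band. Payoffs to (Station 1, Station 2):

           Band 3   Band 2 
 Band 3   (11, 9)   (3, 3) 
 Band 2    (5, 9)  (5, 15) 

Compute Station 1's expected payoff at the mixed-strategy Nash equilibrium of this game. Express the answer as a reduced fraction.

5

Station 2 mixes with probability q on Band 3, chosen so Station 1 is indifferent: 11q + 3(1−q) = 5q + 5(1−q) gives q = 1/4.
Station 1's expected payoff (from either row, since indifferent) is 11·1/4 + 3·3/4 = 5.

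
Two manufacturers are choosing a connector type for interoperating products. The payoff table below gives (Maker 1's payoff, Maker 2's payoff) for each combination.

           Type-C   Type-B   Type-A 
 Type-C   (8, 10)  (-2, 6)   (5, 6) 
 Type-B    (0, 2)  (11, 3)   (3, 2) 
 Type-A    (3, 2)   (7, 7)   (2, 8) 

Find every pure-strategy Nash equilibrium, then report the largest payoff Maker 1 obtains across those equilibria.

11

Both Type-C is a pure NE (Maker 1: 8 ≥ 3; Maker 2: 10 ≥ 6). Maker 1 gets 8.
Both Type-B is a pure NE (Maker 1: 11 ≥ 7; Maker 2: 3 ≥ 2). Maker 1 gets 11.
Every other cell has a profitable deviation for at least one player. Highest of {8, 11} is 11.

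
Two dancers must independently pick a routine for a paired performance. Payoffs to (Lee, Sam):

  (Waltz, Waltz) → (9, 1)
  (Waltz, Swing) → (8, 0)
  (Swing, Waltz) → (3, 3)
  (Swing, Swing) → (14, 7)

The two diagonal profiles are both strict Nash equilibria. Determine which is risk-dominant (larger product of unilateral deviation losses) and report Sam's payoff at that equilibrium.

At both Waltz: Lee loses 9 − 3 = 6 by deviating; Sam loses 1 − 0 = 1. Product = 6·1 = 6.
At both Swing: Lee loses 14 − 8 = 6 by deviating; Sam loses 7 − 3 = 4. Product = 6·4 = 24.
24 > 6, so both Swing is risk-dominant. Sam's payoff there is 7.

7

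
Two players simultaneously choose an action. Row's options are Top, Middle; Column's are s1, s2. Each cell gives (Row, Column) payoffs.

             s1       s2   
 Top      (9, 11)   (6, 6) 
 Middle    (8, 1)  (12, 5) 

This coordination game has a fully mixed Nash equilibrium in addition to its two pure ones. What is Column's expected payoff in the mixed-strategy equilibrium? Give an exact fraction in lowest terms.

49/9

Row mixes with probability p on Top, chosen so Column is indifferent: 11p + 1(1−p) = 6p + 5(1−p) gives p = 4/9.
Column's expected payoff is 11·4/9 + 1·5/9 = 49/9.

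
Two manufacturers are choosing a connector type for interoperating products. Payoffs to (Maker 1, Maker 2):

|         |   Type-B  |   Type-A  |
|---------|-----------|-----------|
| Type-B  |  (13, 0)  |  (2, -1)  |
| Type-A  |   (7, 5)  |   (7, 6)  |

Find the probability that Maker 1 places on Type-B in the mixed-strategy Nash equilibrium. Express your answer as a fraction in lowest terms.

1/2

Maker 1's mix p on Type-B must make Maker 2 indifferent between Type-B and Type-A.
Maker 2's payoff from Type-B: 0p + 5(1−p). From Type-A: (-1)p + 6(1−p).
Set equal: 1p = 1(1−p) → p = 1/2.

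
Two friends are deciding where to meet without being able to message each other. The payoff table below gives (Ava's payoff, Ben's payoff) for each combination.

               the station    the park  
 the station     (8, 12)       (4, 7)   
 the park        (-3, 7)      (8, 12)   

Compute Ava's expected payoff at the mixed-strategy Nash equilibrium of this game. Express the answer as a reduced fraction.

76/15

Ben mixes with probability q on the station, chosen so Ava is indifferent: 8q + 4(1−q) = (-3)q + 8(1−q) gives q = 4/15.
Ava's expected payoff (from either row, since indifferent) is 8·4/15 + 4·11/15 = 76/15.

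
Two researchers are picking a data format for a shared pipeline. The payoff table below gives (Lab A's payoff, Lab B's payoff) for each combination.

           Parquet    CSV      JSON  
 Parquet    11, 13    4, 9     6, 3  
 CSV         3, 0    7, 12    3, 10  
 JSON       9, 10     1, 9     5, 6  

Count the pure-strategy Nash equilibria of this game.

2

Both Parquet: Lab A gets 11 (best alternative 9); Lab B gets 13 (best alternative 9). Neither deviates — NE.
Both CSV: Lab A gets 7 (best alternative 4); Lab B gets 12 (best alternative 10). Neither deviates — NE.
Both JSON is not a NE: Lab A would switch to Parquet (6 > 5).
No other cell survives both best-response checks, so there are 2 pure NE.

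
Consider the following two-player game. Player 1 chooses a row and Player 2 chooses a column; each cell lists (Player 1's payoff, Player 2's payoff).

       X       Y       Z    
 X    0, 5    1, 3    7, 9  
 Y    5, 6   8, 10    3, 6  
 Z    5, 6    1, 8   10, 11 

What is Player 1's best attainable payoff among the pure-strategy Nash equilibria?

Both Y is a pure NE (Player 1: 8 ≥ 1; Player 2: 10 ≥ 6). Player 1 gets 8.
Both Z is a pure NE (Player 1: 10 ≥ 7; Player 2: 11 ≥ 8). Player 1 gets 10.
Every other cell has a profitable deviation for at least one player. Highest of {8, 10} is 10.

10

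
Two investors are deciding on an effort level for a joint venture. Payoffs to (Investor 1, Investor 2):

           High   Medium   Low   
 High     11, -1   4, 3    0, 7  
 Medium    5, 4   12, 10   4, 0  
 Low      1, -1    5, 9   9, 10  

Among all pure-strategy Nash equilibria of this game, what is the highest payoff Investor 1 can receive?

Both Medium is a pure NE (Investor 1: 12 ≥ 5; Investor 2: 10 ≥ 4). Investor 1 gets 12.
Both Low is a pure NE (Investor 1: 9 ≥ 4; Investor 2: 10 ≥ 9). Investor 1 gets 9.
Every other cell has a profitable deviation for at least one player. Highest of {12, 9} is 12.

12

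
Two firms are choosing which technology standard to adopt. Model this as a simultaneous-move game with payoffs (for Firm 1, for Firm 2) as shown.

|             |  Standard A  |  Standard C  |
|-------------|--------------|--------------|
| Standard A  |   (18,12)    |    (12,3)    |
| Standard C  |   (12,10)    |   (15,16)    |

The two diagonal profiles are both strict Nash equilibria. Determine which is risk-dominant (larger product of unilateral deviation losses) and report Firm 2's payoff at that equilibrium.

12

At both Standard A: Firm 1 loses 18 − 12 = 6 by deviating; Firm 2 loses 12 − 3 = 9. Product = 6·9 = 54.
At both Standard C: Firm 1 loses 15 − 12 = 3 by deviating; Firm 2 loses 16 − 10 = 6. Product = 3·6 = 18.
54 > 18, so both Standard A is risk-dominant. Firm 2's payoff there is 12.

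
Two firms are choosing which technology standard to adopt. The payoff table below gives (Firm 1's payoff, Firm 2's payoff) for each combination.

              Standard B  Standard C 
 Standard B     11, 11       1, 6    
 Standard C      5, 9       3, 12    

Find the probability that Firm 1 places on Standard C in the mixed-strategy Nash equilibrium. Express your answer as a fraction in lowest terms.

5/8

Firm 1's mix p on Standard B must make Firm 2 indifferent between Standard B and Standard C.
Firm 2's payoff from Standard B: 11p + 9(1−p). From Standard C: 6p + 12(1−p).
Set equal: 5p = 3(1−p) → p = 3/8.
Probability on Standard C is 1 − 3/8 = 5/8.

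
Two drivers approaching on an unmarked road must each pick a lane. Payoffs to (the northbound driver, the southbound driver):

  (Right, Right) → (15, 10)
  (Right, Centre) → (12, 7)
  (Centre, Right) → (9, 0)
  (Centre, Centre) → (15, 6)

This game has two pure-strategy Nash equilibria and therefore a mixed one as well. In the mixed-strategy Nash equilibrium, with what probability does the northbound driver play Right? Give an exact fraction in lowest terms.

2/3

The northbound driver's mix p on Right must make the southbound driver indifferent between Right and Centre.
The southbound driver's payoff from Right: 10p + 0(1−p). From Centre: 7p + 6(1−p).
Set equal: 3p = 6(1−p) → p = 6/9 = 2/3.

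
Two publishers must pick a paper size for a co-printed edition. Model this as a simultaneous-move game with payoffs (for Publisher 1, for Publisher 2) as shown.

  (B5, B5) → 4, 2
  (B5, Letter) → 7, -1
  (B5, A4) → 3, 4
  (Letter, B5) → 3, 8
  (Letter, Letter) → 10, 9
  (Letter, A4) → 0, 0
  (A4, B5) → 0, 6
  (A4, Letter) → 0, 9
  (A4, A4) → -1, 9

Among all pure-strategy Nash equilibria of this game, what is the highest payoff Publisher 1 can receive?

(B5, A4) is a pure NE (Publisher 1: 3 ≥ 0; Publisher 2: 4 ≥ 2). Publisher 1 gets 3.
Both Letter is a pure NE (Publisher 1: 10 ≥ 7; Publisher 2: 9 ≥ 8). Publisher 1 gets 10.
Every other cell has a profitable deviation for at least one player. Highest of {3, 10} is 10.

10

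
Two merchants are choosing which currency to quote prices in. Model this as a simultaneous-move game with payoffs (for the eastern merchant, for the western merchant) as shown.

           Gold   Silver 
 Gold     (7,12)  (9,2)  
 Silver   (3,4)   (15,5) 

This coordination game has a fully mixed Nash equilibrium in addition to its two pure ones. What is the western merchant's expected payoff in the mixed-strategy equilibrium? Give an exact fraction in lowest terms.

The eastern merchant mixes with probability p on Gold, chosen so the western merchant is indifferent: 12p + 4(1−p) = 2p + 5(1−p) gives p = 1/11.
The western merchant's expected payoff is 12·1/11 + 4·10/11 = 52/11.

52/11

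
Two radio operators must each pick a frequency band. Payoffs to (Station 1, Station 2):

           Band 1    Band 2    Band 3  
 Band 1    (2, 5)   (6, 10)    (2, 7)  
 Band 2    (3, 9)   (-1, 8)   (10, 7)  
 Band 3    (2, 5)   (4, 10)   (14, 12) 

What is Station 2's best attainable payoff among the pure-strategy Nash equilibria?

(Band 1, Band 2) is a pure NE (Station 1: 6 ≥ 4; Station 2: 10 ≥ 7). Station 2 gets 10.
(Band 2, Band 1) is a pure NE (Station 1: 3 ≥ 2; Station 2: 9 ≥ 8). Station 2 gets 9.
Both Band 3 is a pure NE (Station 1: 14 ≥ 10; Station 2: 12 ≥ 10). Station 2 gets 12.
Every other cell has a profitable deviation for at least one player. Highest of {10, 9, 12} is 12.

12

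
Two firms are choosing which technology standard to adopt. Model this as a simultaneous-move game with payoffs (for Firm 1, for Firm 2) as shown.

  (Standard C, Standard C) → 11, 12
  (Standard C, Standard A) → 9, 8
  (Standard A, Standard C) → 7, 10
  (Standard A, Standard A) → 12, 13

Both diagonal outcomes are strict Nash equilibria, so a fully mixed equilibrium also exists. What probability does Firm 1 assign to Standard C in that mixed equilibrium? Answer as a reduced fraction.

3/7

Firm 1's mix p on Standard C must make Firm 2 indifferent between Standard C and Standard A.
Firm 2's payoff from Standard C: 12p + 10(1−p). From Standard A: 8p + 13(1−p).
Set equal: 4p = 3(1−p) → p = 3/7.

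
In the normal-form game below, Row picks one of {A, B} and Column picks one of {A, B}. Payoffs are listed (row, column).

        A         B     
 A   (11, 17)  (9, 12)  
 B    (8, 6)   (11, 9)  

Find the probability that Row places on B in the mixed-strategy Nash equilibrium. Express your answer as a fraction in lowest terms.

Row's mix p on A must make Column indifferent between A and B.
Column's payoff from A: 17p + 6(1−p). From B: 12p + 9(1−p).
Set equal: 5p = 3(1−p) → p = 3/8.
Probability on B is 1 − 3/8 = 5/8.

5/8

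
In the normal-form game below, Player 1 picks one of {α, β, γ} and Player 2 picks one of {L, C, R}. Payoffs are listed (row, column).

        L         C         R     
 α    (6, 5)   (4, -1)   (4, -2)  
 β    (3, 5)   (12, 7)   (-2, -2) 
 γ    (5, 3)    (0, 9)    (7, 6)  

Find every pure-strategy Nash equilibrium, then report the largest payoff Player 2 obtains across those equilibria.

7

(α, L) is a pure NE (Player 1: 6 ≥ 5; Player 2: 5 ≥ -1). Player 2 gets 5.
(β, C) is a pure NE (Player 1: 12 ≥ 4; Player 2: 7 ≥ 5). Player 2 gets 7.
Every other cell has a profitable deviation for at least one player. Highest of {5, 7} is 7.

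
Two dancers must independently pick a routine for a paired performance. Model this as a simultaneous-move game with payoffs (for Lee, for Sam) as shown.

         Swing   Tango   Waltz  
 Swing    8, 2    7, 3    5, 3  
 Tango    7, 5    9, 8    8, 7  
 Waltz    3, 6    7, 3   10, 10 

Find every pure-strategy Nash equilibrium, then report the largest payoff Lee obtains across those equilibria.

10

Both Tango is a pure NE (Lee: 9 ≥ 7; Sam: 8 ≥ 7). Lee gets 9.
Both Waltz is a pure NE (Lee: 10 ≥ 8; Sam: 10 ≥ 6). Lee gets 10.
Every other cell has a profitable deviation for at least one player. Highest of {9, 10} is 10.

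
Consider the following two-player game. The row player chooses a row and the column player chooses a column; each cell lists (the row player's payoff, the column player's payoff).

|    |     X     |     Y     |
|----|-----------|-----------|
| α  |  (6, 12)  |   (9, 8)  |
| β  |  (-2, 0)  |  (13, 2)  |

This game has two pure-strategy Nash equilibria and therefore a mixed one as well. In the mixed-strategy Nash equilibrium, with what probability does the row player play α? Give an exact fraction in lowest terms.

1/3

The row player's mix p on α must make the column player indifferent between X and Y.
The column player's payoff from X: 12p + 0(1−p). From Y: 8p + 2(1−p).
Set equal: 4p = 2(1−p) → p = 2/6 = 1/3.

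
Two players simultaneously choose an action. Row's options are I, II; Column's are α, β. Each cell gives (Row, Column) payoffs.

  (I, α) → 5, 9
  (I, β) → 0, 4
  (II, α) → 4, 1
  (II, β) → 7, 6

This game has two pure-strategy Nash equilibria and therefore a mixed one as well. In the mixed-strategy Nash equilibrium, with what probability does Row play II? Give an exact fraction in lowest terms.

Row's mix p on I must make Column indifferent between α and β.
Column's payoff from α: 9p + 1(1−p). From β: 4p + 6(1−p).
Set equal: 5p = 5(1−p) → p = 5/10 = 1/2.
Probability on II is 1 − 1/2 = 1/2.

1/2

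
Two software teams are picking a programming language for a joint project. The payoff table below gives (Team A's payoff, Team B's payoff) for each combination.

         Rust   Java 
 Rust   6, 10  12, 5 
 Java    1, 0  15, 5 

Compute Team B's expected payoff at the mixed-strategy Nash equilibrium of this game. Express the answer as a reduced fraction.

Team A mixes with probability p on Rust, chosen so Team B is indifferent: 10p + 0(1−p) = 5p + 5(1−p) gives p = 1/2.
Team B's expected payoff is 10·1/2 + 0·1/2 = 5.

5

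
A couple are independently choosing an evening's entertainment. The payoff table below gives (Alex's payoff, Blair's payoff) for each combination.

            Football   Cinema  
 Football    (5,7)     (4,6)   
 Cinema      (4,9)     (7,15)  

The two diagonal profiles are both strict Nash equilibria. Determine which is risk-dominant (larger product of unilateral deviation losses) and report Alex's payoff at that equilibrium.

At both Football: Alex loses 5 − 4 = 1 by deviating; Blair loses 7 − 6 = 1. Product = 1·1 = 1.
At both Cinema: Alex loses 7 − 4 = 3 by deviating; Blair loses 15 − 9 = 6. Product = 3·6 = 18.
18 > 1, so both Cinema is risk-dominant. Alex's payoff there is 7.

7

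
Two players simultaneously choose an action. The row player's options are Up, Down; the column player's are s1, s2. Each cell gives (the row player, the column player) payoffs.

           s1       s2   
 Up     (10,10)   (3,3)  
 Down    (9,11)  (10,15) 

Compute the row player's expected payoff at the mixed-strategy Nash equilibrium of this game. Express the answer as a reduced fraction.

The column player mixes with probability q on s1, chosen so the row player is indifferent: 10q + 3(1−q) = 9q + 10(1−q) gives q = 7/8.
The row player's expected payoff (from either row, since indifferent) is 10·7/8 + 3·1/8 = 73/8.

73/8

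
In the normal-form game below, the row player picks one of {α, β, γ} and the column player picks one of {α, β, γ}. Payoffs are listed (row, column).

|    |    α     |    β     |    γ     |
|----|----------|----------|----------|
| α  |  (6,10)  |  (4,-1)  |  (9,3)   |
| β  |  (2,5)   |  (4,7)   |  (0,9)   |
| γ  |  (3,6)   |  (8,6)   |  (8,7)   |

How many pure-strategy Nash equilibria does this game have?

1

Both α: the row player gets 6 (best alternative 3); the column player gets 10 (best alternative 3). Neither deviates — NE.
Both β is not a NE: the row player would switch to γ (8 > 4).
No other cell survives both best-response checks, so there is 1 pure NE.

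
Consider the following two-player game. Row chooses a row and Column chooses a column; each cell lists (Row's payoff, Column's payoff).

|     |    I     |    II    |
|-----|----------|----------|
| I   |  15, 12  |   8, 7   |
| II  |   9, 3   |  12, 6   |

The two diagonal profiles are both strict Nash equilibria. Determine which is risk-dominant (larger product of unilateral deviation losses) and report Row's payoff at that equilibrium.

At both I: Row loses 15 − 9 = 6 by deviating; Column loses 12 − 7 = 5. Product = 6·5 = 30.
At both II: Row loses 12 − 8 = 4 by deviating; Column loses 6 − 3 = 3. Product = 4·3 = 12.
30 > 12, so both I is risk-dominant. Row's payoff there is 15.

15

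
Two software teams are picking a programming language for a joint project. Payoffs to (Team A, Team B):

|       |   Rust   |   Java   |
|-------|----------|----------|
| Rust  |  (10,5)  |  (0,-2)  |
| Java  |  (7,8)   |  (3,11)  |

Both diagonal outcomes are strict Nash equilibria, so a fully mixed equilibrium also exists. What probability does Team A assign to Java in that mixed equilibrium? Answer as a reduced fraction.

7/10

Team A's mix p on Rust must make Team B indifferent between Rust and Java.
Team B's payoff from Rust: 5p + 8(1−p). From Java: (-2)p + 11(1−p).
Set equal: 7p = 3(1−p) → p = 3/10.
Probability on Java is 1 − 3/10 = 7/10.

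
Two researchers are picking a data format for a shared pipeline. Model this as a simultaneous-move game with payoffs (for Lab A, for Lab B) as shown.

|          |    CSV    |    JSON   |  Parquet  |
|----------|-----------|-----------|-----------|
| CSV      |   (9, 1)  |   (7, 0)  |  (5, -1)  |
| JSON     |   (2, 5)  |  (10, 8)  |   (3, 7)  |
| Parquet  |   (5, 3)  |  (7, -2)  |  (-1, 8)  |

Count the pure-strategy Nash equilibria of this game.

2

Both CSV: Lab A gets 9 (best alternative 5); Lab B gets 1 (best alternative 0). Neither deviates — NE.
Both JSON: Lab A gets 10 (best alternative 7); Lab B gets 8 (best alternative 7). Neither deviates — NE.
Both Parquet is not a NE: Lab A would switch to CSV (5 > -1).
No other cell survives both best-response checks, so there are 2 pure NE.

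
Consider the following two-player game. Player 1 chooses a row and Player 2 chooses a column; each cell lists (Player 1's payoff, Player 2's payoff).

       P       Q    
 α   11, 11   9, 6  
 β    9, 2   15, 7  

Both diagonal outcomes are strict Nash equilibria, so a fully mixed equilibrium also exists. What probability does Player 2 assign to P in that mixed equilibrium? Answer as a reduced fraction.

Player 2's mix q on P must make Player 1 indifferent between α and β.
Player 1's payoff from α: 11q + 9(1−q). From β: 9q + 15(1−q).
Set equal: 2q = 6(1−q) → q = 6/8 = 3/4.

3/4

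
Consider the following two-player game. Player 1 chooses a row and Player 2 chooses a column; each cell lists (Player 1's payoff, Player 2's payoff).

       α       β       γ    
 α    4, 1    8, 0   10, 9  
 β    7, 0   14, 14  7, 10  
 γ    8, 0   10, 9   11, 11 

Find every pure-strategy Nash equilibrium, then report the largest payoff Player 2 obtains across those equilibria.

Both β is a pure NE (Player 1: 14 ≥ 10; Player 2: 14 ≥ 10). Player 2 gets 14.
Both γ is a pure NE (Player 1: 11 ≥ 10; Player 2: 11 ≥ 9). Player 2 gets 11.
Every other cell has a profitable deviation for at least one player. Highest of {14, 11} is 14.

14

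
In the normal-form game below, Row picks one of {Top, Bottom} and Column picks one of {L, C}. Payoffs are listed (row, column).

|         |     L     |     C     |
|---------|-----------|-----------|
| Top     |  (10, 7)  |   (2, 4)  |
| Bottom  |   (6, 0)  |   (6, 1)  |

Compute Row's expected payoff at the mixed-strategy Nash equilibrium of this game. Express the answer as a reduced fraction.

6

Column mixes with probability q on L, chosen so Row is indifferent: 10q + 2(1−q) = 6q + 6(1−q) gives q = 1/2.
Row's expected payoff (from either row, since indifferent) is 10·1/2 + 2·1/2 = 6.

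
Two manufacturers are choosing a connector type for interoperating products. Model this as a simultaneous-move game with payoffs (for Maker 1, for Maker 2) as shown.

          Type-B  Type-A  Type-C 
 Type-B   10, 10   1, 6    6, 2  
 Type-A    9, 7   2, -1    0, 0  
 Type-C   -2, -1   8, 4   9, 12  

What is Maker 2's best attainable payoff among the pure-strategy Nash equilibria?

Both Type-B is a pure NE (Maker 1: 10 ≥ 9; Maker 2: 10 ≥ 6). Maker 2 gets 10.
Both Type-C is a pure NE (Maker 1: 9 ≥ 6; Maker 2: 12 ≥ 4). Maker 2 gets 12.
Every other cell has a profitable deviation for at least one player. Highest of {10, 12} is 12.

12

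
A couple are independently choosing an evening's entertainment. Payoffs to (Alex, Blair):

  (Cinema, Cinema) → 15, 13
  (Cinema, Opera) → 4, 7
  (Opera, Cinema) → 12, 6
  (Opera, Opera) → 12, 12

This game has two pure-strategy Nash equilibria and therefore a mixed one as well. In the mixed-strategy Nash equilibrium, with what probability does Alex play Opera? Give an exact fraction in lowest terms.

1/2

Alex's mix p on Cinema must make Blair indifferent between Cinema and Opera.
Blair's payoff from Cinema: 13p + 6(1−p). From Opera: 7p + 12(1−p).
Set equal: 6p = 6(1−p) → p = 6/12 = 1/2.
Probability on Opera is 1 − 1/2 = 1/2.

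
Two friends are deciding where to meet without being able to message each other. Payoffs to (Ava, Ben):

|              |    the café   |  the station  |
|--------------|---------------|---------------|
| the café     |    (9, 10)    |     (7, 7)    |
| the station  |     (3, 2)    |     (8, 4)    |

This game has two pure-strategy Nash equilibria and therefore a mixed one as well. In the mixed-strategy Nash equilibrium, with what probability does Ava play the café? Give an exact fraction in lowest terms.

Ava's mix p on the café must make Ben indifferent between the café and the station.
Ben's payoff from the café: 10p + 2(1−p). From the station: 7p + 4(1−p).
Set equal: 3p = 2(1−p) → p = 2/5.

2/5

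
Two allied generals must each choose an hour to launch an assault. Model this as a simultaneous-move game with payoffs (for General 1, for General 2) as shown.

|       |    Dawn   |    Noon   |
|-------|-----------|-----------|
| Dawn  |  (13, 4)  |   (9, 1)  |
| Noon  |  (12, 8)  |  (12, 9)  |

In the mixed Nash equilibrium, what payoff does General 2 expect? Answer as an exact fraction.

General 1 mixes with probability p on Dawn, chosen so General 2 is indifferent: 4p + 8(1−p) = 1p + 9(1−p) gives p = 1/4.
General 2's expected payoff is 4·1/4 + 8·3/4 = 7.

7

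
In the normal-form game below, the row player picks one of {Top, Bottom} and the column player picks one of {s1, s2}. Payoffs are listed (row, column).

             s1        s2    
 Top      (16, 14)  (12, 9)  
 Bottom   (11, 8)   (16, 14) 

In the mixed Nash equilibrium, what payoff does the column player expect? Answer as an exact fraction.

The row player mixes with probability p on Top, chosen so the column player is indifferent: 14p + 8(1−p) = 9p + 14(1−p) gives p = 6/11.
The column player's expected payoff is 14·6/11 + 8·5/11 = 124/11.

124/11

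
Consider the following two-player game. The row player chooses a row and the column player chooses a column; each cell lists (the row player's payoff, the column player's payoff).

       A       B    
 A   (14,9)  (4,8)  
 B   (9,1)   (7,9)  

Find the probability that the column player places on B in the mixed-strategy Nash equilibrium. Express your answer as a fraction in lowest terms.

The column player's mix q on A must make the row player indifferent between A and B.
The row player's payoff from A: 14q + 4(1−q). From B: 9q + 7(1−q).
Set equal: 5q = 3(1−q) → q = 3/8.
Probability on B is 1 − 3/8 = 5/8.

5/8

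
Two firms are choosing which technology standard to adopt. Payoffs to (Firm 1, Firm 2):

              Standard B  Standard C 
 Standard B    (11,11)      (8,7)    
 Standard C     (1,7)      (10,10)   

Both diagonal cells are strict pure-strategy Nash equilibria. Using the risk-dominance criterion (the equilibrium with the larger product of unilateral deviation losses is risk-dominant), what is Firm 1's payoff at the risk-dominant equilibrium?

At both Standard B: Firm 1 loses 11 − 1 = 10 by deviating; Firm 2 loses 11 − 7 = 4. Product = 10·4 = 40.
At both Standard C: Firm 1 loses 10 − 8 = 2 by deviating; Firm 2 loses 10 − 7 = 3. Product = 2·3 = 6.
40 > 6, so both Standard B is risk-dominant. Firm 1's payoff there is 11.

11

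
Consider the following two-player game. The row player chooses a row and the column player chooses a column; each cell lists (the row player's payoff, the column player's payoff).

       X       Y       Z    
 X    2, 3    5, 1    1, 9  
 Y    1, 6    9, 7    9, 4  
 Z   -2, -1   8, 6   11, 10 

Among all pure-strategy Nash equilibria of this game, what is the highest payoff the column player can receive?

10

Both Y is a pure NE (the row player: 9 ≥ 8; the column player: 7 ≥ 6). The column player gets 7.
Both Z is a pure NE (the row player: 11 ≥ 9; the column player: 10 ≥ 6). The column player gets 10.
Every other cell has a profitable deviation for at least one player. Highest of {7, 10} is 10.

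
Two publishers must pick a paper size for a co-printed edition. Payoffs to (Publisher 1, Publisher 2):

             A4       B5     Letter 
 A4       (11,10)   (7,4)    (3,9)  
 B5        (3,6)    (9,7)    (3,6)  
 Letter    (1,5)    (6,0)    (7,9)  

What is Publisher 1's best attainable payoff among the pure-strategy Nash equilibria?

Both A4 is a pure NE (Publisher 1: 11 ≥ 3; Publisher 2: 10 ≥ 9). Publisher 1 gets 11.
Both B5 is a pure NE (Publisher 1: 9 ≥ 7; Publisher 2: 7 ≥ 6). Publisher 1 gets 9.
Both Letter is a pure NE (Publisher 1: 7 ≥ 3; Publisher 2: 9 ≥ 5). Publisher 1 gets 7.
Every other cell has a profitable deviation for at least one player. Highest of {11, 9, 7} is 11.

11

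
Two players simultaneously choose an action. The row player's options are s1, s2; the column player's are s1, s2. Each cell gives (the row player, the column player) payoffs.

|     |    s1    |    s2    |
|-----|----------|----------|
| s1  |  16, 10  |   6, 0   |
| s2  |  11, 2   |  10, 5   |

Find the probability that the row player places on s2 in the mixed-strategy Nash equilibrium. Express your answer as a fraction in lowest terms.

10/13

The row player's mix p on s1 must make the column player indifferent between s1 and s2.
The column player's payoff from s1: 10p + 2(1−p). From s2: 0p + 5(1−p).
Set equal: 10p = 3(1−p) → p = 3/13.
Probability on s2 is 1 − 3/13 = 10/13.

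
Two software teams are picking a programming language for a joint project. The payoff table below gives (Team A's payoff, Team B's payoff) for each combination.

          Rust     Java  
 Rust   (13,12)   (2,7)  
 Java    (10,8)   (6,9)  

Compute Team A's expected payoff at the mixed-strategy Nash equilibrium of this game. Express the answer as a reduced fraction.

Team B mixes with probability q on Rust, chosen so Team A is indifferent: 13q + 2(1−q) = 10q + 6(1−q) gives q = 4/7.
Team A's expected payoff (from either row, since indifferent) is 13·4/7 + 2·3/7 = 58/7.

58/7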